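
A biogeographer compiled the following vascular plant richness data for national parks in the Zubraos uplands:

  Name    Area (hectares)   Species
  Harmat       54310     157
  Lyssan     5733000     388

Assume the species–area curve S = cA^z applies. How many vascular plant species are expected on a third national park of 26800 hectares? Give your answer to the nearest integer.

z = ln(388/157) / ln(5733000/54310) = 0.9048 / 4.6593 = 0.1942
c = 157 / 54310^0.1942 = 157 / 8.307 = 18.9
S₃ = 18.9 × 26800^0.1942 = 18.9 × 7.242 ≈ 136.9

137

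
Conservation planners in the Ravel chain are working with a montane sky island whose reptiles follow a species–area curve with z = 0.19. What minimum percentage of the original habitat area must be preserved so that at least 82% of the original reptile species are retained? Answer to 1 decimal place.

35.2%

Need (A_new/A_old)^0.19 = 0.82, so A_new/A_old = 0.82^(1/0.19) = 0.82^5.263
ln(A_new/A_old) = ln 0.82 / 0.19 = -0.1985 / 0.19 = -1.0445
A_new/A_old = e^-1.0445 ≈ 0.3519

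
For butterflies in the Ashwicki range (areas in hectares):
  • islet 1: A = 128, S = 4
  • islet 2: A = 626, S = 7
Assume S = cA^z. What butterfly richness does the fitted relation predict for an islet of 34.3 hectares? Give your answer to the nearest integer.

3

z = ln(7/4) / ln(626/128) = 0.5596 / 1.5873 = 0.3526
c = 4 / 128^0.3526 = 4 / 5.532 = 0.723
S₃ = 0.723 × 34.3^0.3526 = 0.723 × 3.478 ≈ 2.514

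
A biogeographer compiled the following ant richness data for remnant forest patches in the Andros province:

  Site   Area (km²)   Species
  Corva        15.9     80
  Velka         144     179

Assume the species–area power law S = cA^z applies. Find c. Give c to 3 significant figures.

29.1

z = ln(S₂/S₁) / ln(A₂/A₁) = ln(179/80) / ln(144/15.9) = 0.8054 / 2.2035 = 0.3655
c = S₁ / A₁^z = 80 / 15.9^0.3655 = 80 / 2.749 = 29.11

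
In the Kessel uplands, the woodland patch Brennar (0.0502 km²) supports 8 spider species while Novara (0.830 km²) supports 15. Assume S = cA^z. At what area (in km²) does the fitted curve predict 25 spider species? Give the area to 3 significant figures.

z = ln(15/8) / ln(0.83/0.0502) = 0.6286 / 2.8054 = 0.2241
c = 8 / 0.0502^0.2241 = 8 / 0.5115 = 15.64
A = (25/15.64)^(1/0.2241) ⇒ ln A = ln(1.599)/0.2241 = 2.0934
A = e^2.0934 ≈ 8.113 km²

8.11 km²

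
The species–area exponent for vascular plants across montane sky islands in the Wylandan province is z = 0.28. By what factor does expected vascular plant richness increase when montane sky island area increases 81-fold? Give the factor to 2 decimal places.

S₂/S₁ = (A₂/A₁)^z = 81^0.28
ln(S₂/S₁) = 0.28 × ln 81 = 0.28 × 4.3944 = 1.2304
S₂/S₁ = e^1.2304 ≈ 3.423

3.42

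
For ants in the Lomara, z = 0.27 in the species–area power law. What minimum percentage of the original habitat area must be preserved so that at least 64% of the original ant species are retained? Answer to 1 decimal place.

Need (A_new/A_old)^0.27 = 0.64, so A_new/A_old = 0.64^(1/0.27) = 0.64^3.704
ln(A_new/A_old) = ln 0.64 / 0.27 = -0.4463 / 0.27 = -1.6529
A_new/A_old = e^-1.6529 ≈ 0.1915

19.1%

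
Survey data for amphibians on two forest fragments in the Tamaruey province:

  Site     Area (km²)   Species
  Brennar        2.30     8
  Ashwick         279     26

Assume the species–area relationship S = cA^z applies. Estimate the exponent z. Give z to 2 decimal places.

0.25

Taking logs: ln S = ln c + z ln A, so z = (ln S₂ − ln S₁)/(ln A₂ − ln A₁).
z = ln(26/8) / ln(279/2.3) = ln(3.25) / ln(121.3) = 1.1787 / 4.7983 = 0.2456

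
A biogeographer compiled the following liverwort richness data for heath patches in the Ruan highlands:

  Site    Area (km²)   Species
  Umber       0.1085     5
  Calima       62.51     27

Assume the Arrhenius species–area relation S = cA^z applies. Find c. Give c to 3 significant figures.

z = ln(S₂/S₁) / ln(A₂/A₁) = ln(27/5) / ln(62.51/0.1085) = 1.6864 / 6.3563 = 0.2653
c = S₁ / A₁^z = 5 / 0.1085^0.2653 = 5 / 0.5547 = 9.013

9.01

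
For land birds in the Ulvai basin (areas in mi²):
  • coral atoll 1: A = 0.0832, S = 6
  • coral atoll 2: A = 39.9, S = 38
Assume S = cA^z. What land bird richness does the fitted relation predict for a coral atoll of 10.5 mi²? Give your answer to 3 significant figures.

z = ln(38/6) / ln(39.9/0.0832) = 1.8458 / 6.1729 = 0.2990
c = 6 / 0.0832^0.2990 = 6 / 0.4754 = 12.62
S₃ = 12.62 × 10.5^0.2990 = 12.62 × 2.02 ≈ 25.49

25.5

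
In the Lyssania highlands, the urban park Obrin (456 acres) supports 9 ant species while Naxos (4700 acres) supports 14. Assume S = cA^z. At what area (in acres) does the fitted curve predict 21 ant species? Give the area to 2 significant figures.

40000 acres

z = ln(14/9) / ln(4700/456) = 0.4418 / 2.3328 = 0.1894
c = 9 / 456^0.1894 = 9 / 3.189 = 2.823
A = (21/2.823)^(1/0.1894) ⇒ ln A = ln(7.44)/0.1894 = 10.5961
A = e^10.5961 ≈ 39980 acres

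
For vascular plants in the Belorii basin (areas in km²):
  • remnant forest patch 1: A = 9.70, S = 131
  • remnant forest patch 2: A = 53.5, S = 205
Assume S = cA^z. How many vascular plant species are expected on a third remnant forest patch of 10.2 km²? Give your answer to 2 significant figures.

z = ln(205/131) / ln(53.5/9.7) = 0.4478 / 1.7076 = 0.2623
c = 131 / 9.7^0.2623 = 131 / 1.815 = 72.19
S₃ = 72.19 × 10.2^0.2623 = 72.19 × 1.839 ≈ 132.7

130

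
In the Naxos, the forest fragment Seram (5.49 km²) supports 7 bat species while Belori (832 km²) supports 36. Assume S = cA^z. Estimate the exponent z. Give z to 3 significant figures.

Taking logs: ln S = ln c + z ln A, so z = (ln S₂ − ln S₁)/(ln A₂ − ln A₁).
z = ln(36/7) / ln(832/5.49) = ln(5.143) / ln(151.5) = 1.6376 / 5.0209 = 0.3262

0.326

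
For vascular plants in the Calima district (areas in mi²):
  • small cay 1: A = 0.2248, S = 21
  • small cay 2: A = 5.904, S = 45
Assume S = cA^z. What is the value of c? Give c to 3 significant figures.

29.7

z = ln(S₂/S₁) / ln(A₂/A₁) = ln(45/21) / ln(5.904/0.2248) = 0.7621 / 3.2682 = 0.2332
c = S₁ / A₁^z = 21 / 0.2248^0.2332 = 21 / 0.7061 = 29.74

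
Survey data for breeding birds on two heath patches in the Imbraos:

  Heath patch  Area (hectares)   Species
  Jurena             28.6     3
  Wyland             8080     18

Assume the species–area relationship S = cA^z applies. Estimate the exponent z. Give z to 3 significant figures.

Taking logs: ln S = ln c + z ln A, so z = (ln S₂ − ln S₁)/(ln A₂ − ln A₁).
z = ln(18/3) / ln(8080/28.6) = ln(6) / ln(282.5) = 1.7918 / 5.6437 = 0.3175

0.317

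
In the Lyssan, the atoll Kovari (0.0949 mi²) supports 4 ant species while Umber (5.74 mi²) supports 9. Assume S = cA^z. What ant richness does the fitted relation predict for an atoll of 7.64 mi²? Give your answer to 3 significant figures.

9.52

z = ln(9/4) / ln(5.74/0.0949) = 0.8109 / 4.1024 = 0.1977
c = 4 / 0.0949^0.1977 = 4 / 0.6278 = 6.371
S₃ = 6.371 × 7.64^0.1977 = 6.371 × 1.495 ≈ 9.523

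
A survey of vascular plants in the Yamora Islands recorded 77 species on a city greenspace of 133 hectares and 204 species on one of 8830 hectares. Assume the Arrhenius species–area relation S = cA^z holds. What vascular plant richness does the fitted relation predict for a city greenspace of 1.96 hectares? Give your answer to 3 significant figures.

28.9

z = ln(204/77) / ln(8830/133) = 0.9743 / 4.1956 = 0.2322
c = 77 / 133^0.2322 = 77 / 3.113 = 24.73
S₃ = 24.73 × 1.96^0.2322 = 24.73 × 1.169 ≈ 28.92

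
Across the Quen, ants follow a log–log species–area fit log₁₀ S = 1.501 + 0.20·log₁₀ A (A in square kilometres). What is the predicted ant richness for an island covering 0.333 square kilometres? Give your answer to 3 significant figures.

25.4

S = 31.7 × 0.333^0.2 = 31.7 × 0.8026 ≈ 25.44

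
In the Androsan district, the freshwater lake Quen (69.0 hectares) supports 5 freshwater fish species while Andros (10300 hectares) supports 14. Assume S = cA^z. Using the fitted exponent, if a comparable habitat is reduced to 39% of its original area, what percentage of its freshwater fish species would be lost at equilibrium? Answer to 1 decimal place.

17.6%

z = ln(14/5) / ln(10300/69) = 1.0296 / 5.0058 = 0.2057
S_new/S_old = (A_new/A_old)^z = 0.39^0.2057 = exp(0.2057 × -0.9416) = 0.8239
Fraction lost = 1 − 0.8239 = 0.1761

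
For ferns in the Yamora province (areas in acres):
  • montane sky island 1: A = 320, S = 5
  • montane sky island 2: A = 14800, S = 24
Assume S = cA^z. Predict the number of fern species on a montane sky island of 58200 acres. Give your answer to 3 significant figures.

42.0

z = ln(24/5) / ln(14800/320) = 1.5686 / 3.8341 = 0.4091
c = 5 / 320^0.4091 = 5 / 10.59 = 0.4721
S₃ = 0.4721 × 58200^0.4091 = 0.4721 × 89.01 ≈ 42.02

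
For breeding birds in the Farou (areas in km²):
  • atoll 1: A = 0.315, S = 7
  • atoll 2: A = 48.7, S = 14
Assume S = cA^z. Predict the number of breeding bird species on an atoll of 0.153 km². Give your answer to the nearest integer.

z = ln(14/7) / ln(48.7/0.315) = 0.6931 / 5.0409 = 0.1375
c = 7 / 0.315^0.1375 = 7 / 0.8531 = 8.205
S₃ = 8.205 × 0.153^0.1375 = 8.205 × 0.7725 ≈ 6.338

6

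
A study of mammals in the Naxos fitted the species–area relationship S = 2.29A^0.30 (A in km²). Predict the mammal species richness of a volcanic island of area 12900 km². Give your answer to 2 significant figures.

S = 2.29 × 12900^0.3
ln S = ln 2.29 + 0.3 × ln 12900 = 0.8286 + 0.3 × 9.4650 = 3.6680
S = e^3.6680 ≈ 39.18

39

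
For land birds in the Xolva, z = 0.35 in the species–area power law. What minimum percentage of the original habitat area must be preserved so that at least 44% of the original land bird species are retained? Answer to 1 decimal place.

9.6%

Need (A_new/A_old)^0.35 = 0.44, so A_new/A_old = 0.44^(1/0.35) = 0.44^2.857
ln(A_new/A_old) = ln 0.44 / 0.35 = -0.8210 / 0.35 = -2.3457
A_new/A_old = e^-2.3457 ≈ 0.09578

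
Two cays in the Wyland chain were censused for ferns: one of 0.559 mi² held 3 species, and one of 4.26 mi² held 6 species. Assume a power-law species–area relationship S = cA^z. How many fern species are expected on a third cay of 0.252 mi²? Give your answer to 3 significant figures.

z = ln(6/3) / ln(4.26/0.559) = 0.6931 / 2.0309 = 0.3413
c = 3 / 0.559^0.3413 = 3 / 0.82 = 3.659
S₃ = 3.659 × 0.252^0.3413 = 3.659 × 0.6247 ≈ 2.286

2.29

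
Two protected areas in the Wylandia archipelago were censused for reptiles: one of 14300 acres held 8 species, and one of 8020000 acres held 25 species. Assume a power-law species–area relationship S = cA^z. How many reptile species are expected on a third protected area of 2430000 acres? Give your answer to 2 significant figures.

z = ln(25/8) / ln(8020000/14300) = 1.1394 / 6.3294 = 0.1800
c = 8 / 14300^0.1800 = 8 / 5.598 = 1.429
S₃ = 1.429 × 2430000^0.1800 = 1.429 × 14.11 ≈ 20.16

20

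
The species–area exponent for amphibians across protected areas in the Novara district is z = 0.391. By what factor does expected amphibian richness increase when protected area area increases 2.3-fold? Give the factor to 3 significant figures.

S₂/S₁ = (A₂/A₁)^z = 2.3^0.391
ln(S₂/S₁) = 0.391 × ln 2.3 = 0.391 × 0.8329 = 0.3257
S₂/S₁ = e^0.3257 ≈ 1.385

1.38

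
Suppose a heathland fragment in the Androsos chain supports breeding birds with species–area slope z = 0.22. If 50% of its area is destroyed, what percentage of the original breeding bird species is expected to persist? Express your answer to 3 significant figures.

S_new/S_old = (A_new/A_old)^z = 0.5^0.22
= exp(0.22 × ln 0.5) = exp(0.22 × -0.6931) = exp(-0.1525) ≈ 0.8586

85.9%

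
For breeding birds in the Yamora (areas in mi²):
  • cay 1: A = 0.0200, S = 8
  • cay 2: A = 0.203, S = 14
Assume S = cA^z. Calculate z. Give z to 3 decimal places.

Taking logs: ln S = ln c + z ln A, so z = (ln S₂ − ln S₁)/(ln A₂ − ln A₁).
z = ln(14/8) / ln(0.203/0.02) = ln(1.75) / ln(10.15) = 0.5596 / 2.3175 = 0.2415

0.241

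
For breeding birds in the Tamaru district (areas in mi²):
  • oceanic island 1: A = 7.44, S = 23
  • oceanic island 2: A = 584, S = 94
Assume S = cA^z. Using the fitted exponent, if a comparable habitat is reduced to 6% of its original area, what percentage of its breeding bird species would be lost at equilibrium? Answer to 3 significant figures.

59.7%

z = ln(94/23) / ln(584/7.44) = 1.4078 / 4.3630 = 0.3227
S_new/S_old = (A_new/A_old)^z = 0.06^0.3227 = exp(0.3227 × -2.8134) = 0.4034
Fraction lost = 1 − 0.4034 = 0.5966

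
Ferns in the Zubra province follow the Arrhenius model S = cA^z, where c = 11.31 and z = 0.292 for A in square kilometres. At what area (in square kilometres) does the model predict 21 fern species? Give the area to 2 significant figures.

8.3 square kilometres

21 = 11.31 × A^0.292  ⇒  A^0.292 = 21/11.31 = 1.857
ln A = ln(1.857) / 0.292 = 0.6188 / 0.292 = 2.1193
A = e^2.1193 ≈ 8.325 square kilometres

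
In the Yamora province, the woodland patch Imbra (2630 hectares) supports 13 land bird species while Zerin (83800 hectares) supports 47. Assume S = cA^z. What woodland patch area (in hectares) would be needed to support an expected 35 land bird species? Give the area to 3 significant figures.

z = ln(47/13) / ln(83800/2630) = 1.2852 / 3.4614 = 0.3713
c = 13 / 2630^0.3713 = 13 / 18.61 = 0.6985
A = (35/0.6985)^(1/0.3713) ⇒ ln A = ln(50.11)/0.3713 = 10.5422
A = e^10.5422 ≈ 37881 hectares

37900 hectares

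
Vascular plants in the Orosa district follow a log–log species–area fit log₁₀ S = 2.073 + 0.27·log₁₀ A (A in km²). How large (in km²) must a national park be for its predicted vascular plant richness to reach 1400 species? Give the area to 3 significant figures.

9430 km²

1400 = 118.3 × A^0.27  ⇒  A^0.27 = 1400/118.3 = 11.83
ln A = ln(11.83) / 0.27 = 2.4710 / 0.27 = 9.1517
A = e^9.1517 ≈ 9431 km²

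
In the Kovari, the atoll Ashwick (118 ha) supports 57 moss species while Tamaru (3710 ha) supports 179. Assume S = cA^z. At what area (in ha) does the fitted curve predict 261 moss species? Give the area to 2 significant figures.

z = ln(179/57) / ln(3710/118) = 1.1443 / 3.4481 = 0.3319
c = 57 / 118^0.3319 = 57 / 4.871 = 11.7
A = (261/11.7)^(1/0.3319) ⇒ ln A = ln(22.3)/0.3319 = 9.3552
A = e^9.3552 ≈ 11558 ha

12000 ha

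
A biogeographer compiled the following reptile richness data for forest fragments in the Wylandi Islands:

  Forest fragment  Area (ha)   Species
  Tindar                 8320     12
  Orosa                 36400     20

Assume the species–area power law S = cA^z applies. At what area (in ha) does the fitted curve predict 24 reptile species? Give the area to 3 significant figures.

61600 ha

z = ln(20/12) / ln(36400/8320) = 0.5108 / 1.4759 = 0.3461
c = 12 / 8320^0.3461 = 12 / 22.74 = 0.5277
A = (24/0.5277)^(1/0.3461) ⇒ ln A = ln(45.48)/0.3461 = 11.0291
A = e^11.0291 ≈ 61642 ha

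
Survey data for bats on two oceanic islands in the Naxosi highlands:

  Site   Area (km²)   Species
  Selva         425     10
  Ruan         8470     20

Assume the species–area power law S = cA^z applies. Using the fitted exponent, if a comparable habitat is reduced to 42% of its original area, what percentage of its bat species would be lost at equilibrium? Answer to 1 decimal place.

z = ln(20/10) / ln(8470/425) = 0.6931 / 2.9922 = 0.2317
S_new/S_old = (A_new/A_old)^z = 0.42^0.2317 = exp(0.2317 × -0.8675) = 0.8179
Fraction lost = 1 − 0.8179 = 0.1821

18.2%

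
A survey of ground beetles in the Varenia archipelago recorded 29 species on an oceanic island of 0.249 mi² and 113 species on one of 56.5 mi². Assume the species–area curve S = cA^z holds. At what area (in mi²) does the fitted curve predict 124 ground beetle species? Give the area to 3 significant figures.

z = ln(113/29) / ln(56.5/0.249) = 1.3601 / 5.4245 = 0.2507
c = 29 / 0.249^0.2507 = 29 / 0.7057 = 41.09
A = (124/41.09)^(1/0.2507) ⇒ ln A = ln(3.017)/0.2507 = 4.4047
A = e^4.4047 ≈ 81.84 mi²

81.8 mi²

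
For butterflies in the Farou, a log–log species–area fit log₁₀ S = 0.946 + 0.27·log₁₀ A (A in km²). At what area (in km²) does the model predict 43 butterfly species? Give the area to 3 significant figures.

352 km²

43 = 8.831 × A^0.27  ⇒  A^0.27 = 43/8.831 = 4.869
ln A = ln(4.869) / 0.27 = 1.5830 / 0.27 = 5.8628
A = e^5.8628 ≈ 351.7 km²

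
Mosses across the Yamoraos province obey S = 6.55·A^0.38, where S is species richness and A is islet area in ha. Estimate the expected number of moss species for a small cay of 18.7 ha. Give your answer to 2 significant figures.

S = 6.55 × 18.7^0.38
ln S = ln 6.55 + 0.38 × ln 18.7 = 1.8795 + 0.38 × 2.9285 = 2.9923
S = e^2.9923 ≈ 19.93

20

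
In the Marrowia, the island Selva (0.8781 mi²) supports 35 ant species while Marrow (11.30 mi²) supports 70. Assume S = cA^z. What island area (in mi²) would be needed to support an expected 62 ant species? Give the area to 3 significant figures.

z = ln(70/35) / ln(11.3/0.8781) = 0.6931 / 2.5548 = 0.2713
c = 35 / 0.8781^0.2713 = 35 / 0.9653 = 36.26
A = (62/36.26)^(1/0.2713) ⇒ ln A = ln(1.71)/0.2713 = 1.9775
A = e^1.9775 ≈ 7.225 mi²

7.22 mi²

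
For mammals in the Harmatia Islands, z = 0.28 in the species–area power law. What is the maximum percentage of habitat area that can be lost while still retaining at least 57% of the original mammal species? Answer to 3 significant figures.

Need (A_new/A_old)^0.28 = 0.57, so A_new/A_old = 0.57^(1/0.28) = 0.57^3.571
ln(A_new/A_old) = ln 0.57 / 0.28 = -0.5621 / 0.28 = -2.0076
A_new/A_old = e^-2.0076 ≈ 0.1343
Fraction that can be lost = 1 − 0.1343 = 0.8657

86.6%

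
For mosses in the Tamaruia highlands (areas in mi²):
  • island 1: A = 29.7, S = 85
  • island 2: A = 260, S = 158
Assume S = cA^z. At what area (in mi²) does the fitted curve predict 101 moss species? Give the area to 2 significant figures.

54 mi²

z = ln(158/85) / ln(260/29.7) = 0.6199 / 2.1695 = 0.2857
c = 85 / 29.7^0.2857 = 85 / 2.635 = 32.25
A = (101/32.25)^(1/0.2857) ⇒ ln A = ln(3.131)/0.2857 = 3.9947
A = e^3.9947 ≈ 54.31 mi²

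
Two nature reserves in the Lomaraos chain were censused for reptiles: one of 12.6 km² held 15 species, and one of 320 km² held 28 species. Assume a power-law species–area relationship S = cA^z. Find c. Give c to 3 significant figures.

z = ln(S₂/S₁) / ln(A₂/A₁) = ln(28/15) / ln(320/12.6) = 0.6242 / 3.2346 = 0.1930
c = S₁ / A₁^z = 15 / 12.6^0.1930 = 15 / 1.631 = 9.199

9.20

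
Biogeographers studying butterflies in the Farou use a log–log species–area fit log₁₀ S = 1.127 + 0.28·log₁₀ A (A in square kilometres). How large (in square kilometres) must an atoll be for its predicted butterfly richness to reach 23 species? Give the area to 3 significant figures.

6.89 square kilometres

23 = 13.4 × A^0.28  ⇒  A^0.28 = 23/13.4 = 1.717
ln A = ln(1.717) / 0.28 = 0.5405 / 0.28 = 1.9303
A = e^1.9303 ≈ 6.891 square kilometres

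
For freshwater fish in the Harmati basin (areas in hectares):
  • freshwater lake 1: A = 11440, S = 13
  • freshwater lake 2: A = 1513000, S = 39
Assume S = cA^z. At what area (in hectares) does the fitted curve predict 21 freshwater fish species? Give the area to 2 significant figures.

96000 hectares

z = ln(39/13) / ln(1513000/11440) = 1.0986 / 4.8847 = 0.2249
c = 13 / 11440^0.2249 = 13 / 8.18 = 1.589
A = (21/1.589)^(1/0.2249) ⇒ ln A = ln(13.21)/0.2249 = 11.4772
A = e^11.4772 ≈ 96489 hectares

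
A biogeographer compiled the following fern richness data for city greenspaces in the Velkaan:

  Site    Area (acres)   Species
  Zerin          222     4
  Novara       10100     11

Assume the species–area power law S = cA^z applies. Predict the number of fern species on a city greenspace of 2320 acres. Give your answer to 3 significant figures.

z = ln(11/4) / ln(10100/222) = 1.0116 / 3.8176 = 0.2650
c = 4 / 222^0.2650 = 4 / 4.185 = 0.9557
S₃ = 0.9557 × 2320^0.2650 = 0.9557 × 7.795 ≈ 7.449

7.45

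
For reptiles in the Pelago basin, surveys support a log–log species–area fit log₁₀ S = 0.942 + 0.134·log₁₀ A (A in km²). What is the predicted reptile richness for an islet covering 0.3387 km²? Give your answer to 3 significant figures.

S = 8.75 × 0.3387^0.134
ln S = ln 8.75 + 0.134 × ln 0.3387 = 2.1690 + 0.134 × -1.0826 = 2.0240
S = e^2.0240 ≈ 7.568

7.57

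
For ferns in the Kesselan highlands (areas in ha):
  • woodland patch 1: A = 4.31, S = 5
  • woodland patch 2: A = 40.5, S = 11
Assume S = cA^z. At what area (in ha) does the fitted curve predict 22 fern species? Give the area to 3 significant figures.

z = ln(11/5) / ln(40.5/4.31) = 0.7885 / 2.2404 = 0.3519
c = 5 / 4.31^0.3519 = 5 / 1.672 = 2.99
A = (22/2.99)^(1/0.3519) ⇒ ln A = ln(7.358)/0.3519 = 5.6708
A = e^5.6708 ≈ 290.3 ha

290 ha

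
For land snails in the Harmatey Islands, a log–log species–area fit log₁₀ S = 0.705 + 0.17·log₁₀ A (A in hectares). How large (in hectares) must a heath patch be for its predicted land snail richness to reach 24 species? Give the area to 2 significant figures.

9400 hectares

24 = 5.07 × A^0.17  ⇒  A^0.17 = 24/5.07 = 4.734
ln A = ln(4.734) / 0.17 = 1.5547 / 0.17 = 9.1455
A = e^9.1455 ≈ 9372 hectares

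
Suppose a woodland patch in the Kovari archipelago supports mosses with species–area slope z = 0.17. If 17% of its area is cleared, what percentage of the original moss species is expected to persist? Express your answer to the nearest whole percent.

97%

S_new/S_old = (A_new/A_old)^z = 0.83^0.17
= exp(0.17 × ln 0.83) = exp(0.17 × -0.1863) = exp(-0.0317) ≈ 0.9688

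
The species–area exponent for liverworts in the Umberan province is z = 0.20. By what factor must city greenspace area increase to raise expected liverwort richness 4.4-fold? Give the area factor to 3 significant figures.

(A₂/A₁)^0.2 = 4.4, so A₂/A₁ = 4.4^(1/0.2) = 4.4^5
ln(A₂/A₁) = ln 4.4 / 0.2 = 1.4816 / 0.2 = 7.4080
A₂/A₁ = e^7.4080 ≈ 1649

1650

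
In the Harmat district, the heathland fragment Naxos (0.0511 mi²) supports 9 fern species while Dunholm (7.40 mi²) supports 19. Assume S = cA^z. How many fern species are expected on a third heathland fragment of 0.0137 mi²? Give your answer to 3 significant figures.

7.39

z = ln(19/9) / ln(7.4/0.0511) = 0.7472 / 4.9755 = 0.1502
c = 9 / 0.0511^0.1502 = 9 / 0.6398 = 14.07
S₃ = 14.07 × 0.0137^0.1502 = 14.07 × 0.525 ≈ 7.386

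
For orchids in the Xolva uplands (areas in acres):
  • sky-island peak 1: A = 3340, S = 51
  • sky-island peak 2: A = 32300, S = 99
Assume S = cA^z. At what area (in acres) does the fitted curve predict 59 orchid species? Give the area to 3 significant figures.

z = ln(99/51) / ln(32300/3340) = 0.6633 / 2.2691 = 0.2923
c = 51 / 3340^0.2923 = 51 / 10.72 = 4.759
A = (59/4.759)^(1/0.2923) ⇒ ln A = ln(12.4)/0.2923 = 8.6122
A = e^8.6122 ≈ 5498 acres

5500 acres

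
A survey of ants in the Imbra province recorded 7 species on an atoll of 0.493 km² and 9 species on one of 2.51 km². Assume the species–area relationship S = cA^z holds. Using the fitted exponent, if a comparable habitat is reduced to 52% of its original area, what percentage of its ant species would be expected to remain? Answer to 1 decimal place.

90.4%

z = ln(9/7) / ln(2.51/0.493) = 0.2513 / 1.6275 = 0.1544
S_new/S_old = (A_new/A_old)^z = 0.52^0.1544 = exp(0.1544 × -0.6539) = 0.904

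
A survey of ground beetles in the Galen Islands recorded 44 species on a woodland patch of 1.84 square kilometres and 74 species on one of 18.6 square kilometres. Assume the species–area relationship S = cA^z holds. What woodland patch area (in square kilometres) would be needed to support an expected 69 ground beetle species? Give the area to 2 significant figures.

14 square kilometres

z = ln(74/44) / ln(18.6/1.84) = 0.5199 / 2.3134 = 0.2247
c = 44 / 1.84^0.2247 = 44 / 1.147 = 38.37
A = (69/38.37)^(1/0.2247) ⇒ ln A = ln(1.798)/0.2247 = 2.6119
A = e^2.6119 ≈ 13.62 square kilometres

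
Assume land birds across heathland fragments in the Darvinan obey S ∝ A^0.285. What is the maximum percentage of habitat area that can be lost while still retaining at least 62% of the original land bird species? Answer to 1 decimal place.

81.3%

Need (A_new/A_old)^0.285 = 0.62, so A_new/A_old = 0.62^(1/0.285) = 0.62^3.509
ln(A_new/A_old) = ln 0.62 / 0.285 = -0.4780 / 0.285 = -1.6773
A_new/A_old = e^-1.6773 ≈ 0.1869
Fraction that can be lost = 1 − 0.1869 = 0.8131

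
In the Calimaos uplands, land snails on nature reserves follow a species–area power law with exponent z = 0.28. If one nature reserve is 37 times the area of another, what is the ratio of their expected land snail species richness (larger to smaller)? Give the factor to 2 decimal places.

S₂/S₁ = (A₂/A₁)^z = 37^0.28
ln(S₂/S₁) = 0.28 × ln 37 = 0.28 × 3.6109 = 1.0111
S₂/S₁ = e^1.0111 ≈ 2.749

2.75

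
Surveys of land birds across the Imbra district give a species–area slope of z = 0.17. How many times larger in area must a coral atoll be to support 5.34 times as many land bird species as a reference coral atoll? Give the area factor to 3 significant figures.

19000

(A₂/A₁)^0.17 = 5.34, so A₂/A₁ = 5.34^(1/0.17) = 5.34^5.882
ln(A₂/A₁) = ln 5.34 / 0.17 = 1.6752 / 0.17 = 9.8543
A₂/A₁ = e^9.8543 ≈ 19039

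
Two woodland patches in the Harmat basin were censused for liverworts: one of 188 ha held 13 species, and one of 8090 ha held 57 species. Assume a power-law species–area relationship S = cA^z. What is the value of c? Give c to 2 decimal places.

1.66

z = ln(S₂/S₁) / ln(A₂/A₁) = ln(57/13) / ln(8090/188) = 1.4781 / 3.7619 = 0.3929
c = S₁ / A₁^z = 13 / 188^0.3929 = 13 / 7.826 = 1.661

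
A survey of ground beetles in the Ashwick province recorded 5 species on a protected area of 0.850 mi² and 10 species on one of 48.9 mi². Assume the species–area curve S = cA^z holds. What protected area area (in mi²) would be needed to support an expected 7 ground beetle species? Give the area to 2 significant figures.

z = ln(10/5) / ln(48.9/0.85) = 0.6931 / 4.0523 = 0.1711
c = 5 / 0.85^0.1711 = 5 / 0.9726 = 5.141
A = (7/5.141)^(1/0.1711) ⇒ ln A = ln(1.362)/0.1711 = 1.8046
A = e^1.8046 ≈ 6.077 mi²

6.1 mi²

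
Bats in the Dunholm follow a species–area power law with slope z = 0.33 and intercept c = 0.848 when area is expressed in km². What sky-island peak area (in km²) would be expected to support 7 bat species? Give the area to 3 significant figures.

7 = 0.848 × A^0.33  ⇒  A^0.33 = 7/0.848 = 8.255
ln A = ln(8.255) / 0.33 = 2.1108 / 0.33 = 6.3963
A = e^6.3963 ≈ 599.6 km²

600 km²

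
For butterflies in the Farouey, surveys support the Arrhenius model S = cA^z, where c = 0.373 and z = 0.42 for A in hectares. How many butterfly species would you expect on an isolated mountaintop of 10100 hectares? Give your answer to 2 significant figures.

S = 0.373 × 10100^0.42 = 0.373 × 48.06 ≈ 17.93

18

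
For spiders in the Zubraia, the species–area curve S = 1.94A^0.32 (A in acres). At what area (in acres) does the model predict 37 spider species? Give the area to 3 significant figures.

37 = 1.94 × A^0.32  ⇒  A^0.32 = 37/1.94 = 19.07
ln A = ln(19.07) / 0.32 = 2.9482 / 0.32 = 9.2132
A = e^9.2132 ≈ 10029 acres

10000 acres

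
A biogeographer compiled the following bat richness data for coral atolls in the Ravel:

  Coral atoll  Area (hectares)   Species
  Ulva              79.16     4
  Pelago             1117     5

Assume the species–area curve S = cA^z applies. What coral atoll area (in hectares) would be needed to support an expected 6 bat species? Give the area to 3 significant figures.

9710 hectares

z = ln(5/4) / ln(1117/79.16) = 0.2231 / 2.6469 = 0.0843
c = 4 / 79.16^0.0843 = 4 / 1.446 = 2.767
A = (6/2.767)^(1/0.0843) ⇒ ln A = ln(2.168)/0.0843 = 9.1811
A = e^9.1811 ≈ 9712 hectares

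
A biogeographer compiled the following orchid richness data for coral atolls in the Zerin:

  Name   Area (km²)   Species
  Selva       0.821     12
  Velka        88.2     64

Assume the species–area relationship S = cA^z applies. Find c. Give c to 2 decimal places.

z = ln(S₂/S₁) / ln(A₂/A₁) = ln(64/12) / ln(88.2/0.821) = 1.6740 / 4.6768 = 0.3579
c = S₁ / A₁^z = 12 / 0.821^0.3579 = 12 / 0.9318 = 12.88

12.88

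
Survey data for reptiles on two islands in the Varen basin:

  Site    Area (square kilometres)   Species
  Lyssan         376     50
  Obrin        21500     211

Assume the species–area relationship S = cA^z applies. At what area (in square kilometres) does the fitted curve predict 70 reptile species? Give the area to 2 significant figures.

z = ln(211/50) / ln(21500/376) = 1.4398 / 4.0462 = 0.3558
c = 50 / 376^0.3558 = 50 / 8.248 = 6.062
A = (70/6.062)^(1/0.3558) ⇒ ln A = ln(11.55)/0.3558 = 6.8751
A = e^6.8751 ≈ 967.9 square kilometres

970 square kilometres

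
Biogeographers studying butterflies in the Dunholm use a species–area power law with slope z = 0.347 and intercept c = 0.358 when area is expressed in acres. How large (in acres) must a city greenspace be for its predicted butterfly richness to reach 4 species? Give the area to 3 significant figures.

4 = 0.358 × A^0.347  ⇒  A^0.347 = 4/0.358 = 11.17
ln A = ln(11.17) / 0.347 = 2.4135 / 0.347 = 6.9554
A = e^6.9554 ≈ 1049 acres

1050 acres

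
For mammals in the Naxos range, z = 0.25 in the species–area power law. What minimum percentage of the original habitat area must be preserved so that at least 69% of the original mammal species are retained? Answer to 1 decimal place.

Need (A_new/A_old)^0.25 = 0.69, so A_new/A_old = 0.69^(1/0.25) = 0.69^4
ln(A_new/A_old) = ln 0.69 / 0.25 = -0.3711 / 0.25 = -1.4843
A_new/A_old = e^-1.4843 ≈ 0.2267

22.7%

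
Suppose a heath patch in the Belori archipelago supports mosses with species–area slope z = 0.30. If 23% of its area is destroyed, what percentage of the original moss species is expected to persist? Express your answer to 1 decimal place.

S_new/S_old = (A_new/A_old)^z = 0.77^0.3
= exp(0.3 × ln 0.77) = exp(0.3 × -0.2614) = exp(-0.0784) ≈ 0.9246

92.5%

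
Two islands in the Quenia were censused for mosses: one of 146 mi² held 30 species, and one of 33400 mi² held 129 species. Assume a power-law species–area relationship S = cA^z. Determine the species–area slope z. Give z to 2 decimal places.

Taking logs: ln S = ln c + z ln A, so z = (ln S₂ − ln S₁)/(ln A₂ − ln A₁).
z = ln(129/30) / ln(33400/146) = ln(4.3) / ln(228.8) = 1.4586 / 5.4327 = 0.2685

0.27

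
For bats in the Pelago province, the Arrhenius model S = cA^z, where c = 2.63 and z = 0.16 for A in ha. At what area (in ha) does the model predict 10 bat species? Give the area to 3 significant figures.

10 = 2.63 × A^0.16  ⇒  A^0.16 = 10/2.63 = 3.802
ln A = ln(3.802) / 0.16 = 1.3356 / 0.16 = 8.3475
A = e^8.3475 ≈ 4220 ha

4220 ha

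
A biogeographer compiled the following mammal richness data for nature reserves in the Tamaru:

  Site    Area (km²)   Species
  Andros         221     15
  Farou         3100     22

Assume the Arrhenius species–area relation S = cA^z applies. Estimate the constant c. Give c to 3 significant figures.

z = ln(S₂/S₁) / ln(A₂/A₁) = ln(22/15) / ln(3100/221) = 0.3830 / 2.6410 = 0.1450
c = S₁ / A₁^z = 15 / 221^0.1450 = 15 / 2.188 = 6.857

6.86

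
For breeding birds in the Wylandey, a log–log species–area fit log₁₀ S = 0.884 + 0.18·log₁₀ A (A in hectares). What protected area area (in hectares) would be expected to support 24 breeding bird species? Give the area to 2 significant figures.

570 hectares

24 = 7.656 × A^0.18  ⇒  A^0.18 = 24/7.656 = 3.135
ln A = ln(3.135) / 0.18 = 1.1426 / 0.18 = 6.3476
A = e^6.3476 ≈ 571.1 hectares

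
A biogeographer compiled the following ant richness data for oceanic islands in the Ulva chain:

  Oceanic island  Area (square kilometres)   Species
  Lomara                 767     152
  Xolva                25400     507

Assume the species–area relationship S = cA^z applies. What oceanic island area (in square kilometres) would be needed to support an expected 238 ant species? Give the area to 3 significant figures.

z = ln(507/152) / ln(25400/767) = 1.2046 / 3.5000 = 0.3442
c = 152 / 767^0.3442 = 152 / 9.837 = 15.45
A = (238/15.45)^(1/0.3442) ⇒ ln A = ln(15.4)/0.3442 = 7.9453
A = e^7.9453 ≈ 2822 square kilometres

2820 square kilometres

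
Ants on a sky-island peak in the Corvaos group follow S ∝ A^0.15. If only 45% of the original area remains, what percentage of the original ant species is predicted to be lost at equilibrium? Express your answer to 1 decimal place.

11.3%

S_new/S_old = (A_new/A_old)^z = 0.45^0.15
= exp(0.15 × ln 0.45) = exp(0.15 × -0.7985) = exp(-0.1198) ≈ 0.8871
Fraction lost = 1 − 0.8871 = 0.1129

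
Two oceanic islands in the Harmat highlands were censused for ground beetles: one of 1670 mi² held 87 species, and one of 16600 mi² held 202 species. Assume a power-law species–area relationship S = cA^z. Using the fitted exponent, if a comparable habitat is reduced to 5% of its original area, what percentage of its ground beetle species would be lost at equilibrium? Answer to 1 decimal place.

66.7%

z = ln(202/87) / ln(16600/1670) = 0.8424 / 2.2966 = 0.3668
S_new/S_old = (A_new/A_old)^z = 0.05^0.3668 = exp(0.3668 × -2.9957) = 0.3333
Fraction lost = 1 − 0.3333 = 0.6667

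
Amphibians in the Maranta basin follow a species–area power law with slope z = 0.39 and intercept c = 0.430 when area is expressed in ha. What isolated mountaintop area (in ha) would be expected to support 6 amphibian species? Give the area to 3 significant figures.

6 = 0.43 × A^0.39  ⇒  A^0.39 = 6/0.43 = 13.95
ln A = ln(13.95) / 0.39 = 2.6357 / 0.39 = 6.7583
A = e^6.7583 ≈ 861.2 ha

861 ha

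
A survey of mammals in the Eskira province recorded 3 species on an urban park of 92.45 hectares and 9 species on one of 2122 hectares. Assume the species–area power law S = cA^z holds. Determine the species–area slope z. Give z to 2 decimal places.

0.35

Taking logs: ln S = ln c + z ln A, so z = (ln S₂ − ln S₁)/(ln A₂ − ln A₁).
z = ln(9/3) / ln(2122/92.45) = ln(3) / ln(22.95) = 1.0986 / 3.1334 = 0.3506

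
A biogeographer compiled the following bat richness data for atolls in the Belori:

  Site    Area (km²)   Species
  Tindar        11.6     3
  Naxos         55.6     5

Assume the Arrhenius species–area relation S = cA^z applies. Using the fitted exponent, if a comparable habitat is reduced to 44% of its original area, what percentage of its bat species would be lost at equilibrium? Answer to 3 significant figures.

23.5%

z = ln(5/3) / ln(55.6/11.6) = 0.5108 / 1.5672 = 0.3260
S_new/S_old = (A_new/A_old)^z = 0.44^0.3260 = exp(0.3260 × -0.8210) = 0.7652
Fraction lost = 1 − 0.7652 = 0.2348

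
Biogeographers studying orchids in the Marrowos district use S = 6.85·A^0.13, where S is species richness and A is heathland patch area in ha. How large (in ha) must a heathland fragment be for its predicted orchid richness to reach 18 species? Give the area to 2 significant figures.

1700 ha

18 = 6.85 × A^0.13  ⇒  A^0.13 = 18/6.85 = 2.628
ln A = ln(2.628) / 0.13 = 0.9661 / 0.13 = 7.4317
A = e^7.4317 ≈ 1689 ha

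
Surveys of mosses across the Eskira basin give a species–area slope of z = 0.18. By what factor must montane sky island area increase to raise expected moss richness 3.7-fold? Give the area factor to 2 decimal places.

(A₂/A₁)^0.18 = 3.7, so A₂/A₁ = 3.7^(1/0.18) = 3.7^5.556
ln(A₂/A₁) = ln 3.7 / 0.18 = 1.3083 / 0.18 = 7.2685
A₂/A₁ = e^7.2685 ≈ 1434

1434.42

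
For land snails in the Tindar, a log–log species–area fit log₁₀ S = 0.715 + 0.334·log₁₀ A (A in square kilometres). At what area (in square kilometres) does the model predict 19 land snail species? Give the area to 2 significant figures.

49 square kilometres

19 = 5.188 × A^0.334  ⇒  A^0.334 = 19/5.188 = 3.662
ln A = ln(3.662) / 0.334 = 1.2981 / 0.334 = 3.8865
A = e^3.8865 ≈ 48.74 square kilometres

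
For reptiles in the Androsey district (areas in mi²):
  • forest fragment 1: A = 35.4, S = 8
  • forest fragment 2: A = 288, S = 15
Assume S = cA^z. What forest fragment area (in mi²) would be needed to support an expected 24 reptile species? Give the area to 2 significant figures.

1400 mi²

z = ln(15/8) / ln(288/35.4) = 0.6286 / 2.0962 = 0.2999
c = 8 / 35.4^0.2999 = 8 / 2.914 = 2.745
A = (24/2.745)^(1/0.2999) ⇒ ln A = ln(8.742)/0.2999 = 7.2303
A = e^7.2303 ≈ 1381 mi²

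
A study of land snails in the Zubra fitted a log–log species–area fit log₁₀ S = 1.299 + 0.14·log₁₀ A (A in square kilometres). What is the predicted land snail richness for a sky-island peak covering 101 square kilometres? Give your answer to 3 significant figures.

S = 19.91 × 101^0.14 = 19.91 × 1.908 ≈ 37.98

38.0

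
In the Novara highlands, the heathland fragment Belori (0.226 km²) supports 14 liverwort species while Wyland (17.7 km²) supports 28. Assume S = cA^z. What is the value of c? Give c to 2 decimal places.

17.73

z = ln(S₂/S₁) / ln(A₂/A₁) = ln(28/14) / ln(17.7/0.226) = 0.6931 / 4.3608 = 0.1590
c = S₁ / A₁^z = 14 / 0.226^0.1590 = 14 / 0.7895 = 17.73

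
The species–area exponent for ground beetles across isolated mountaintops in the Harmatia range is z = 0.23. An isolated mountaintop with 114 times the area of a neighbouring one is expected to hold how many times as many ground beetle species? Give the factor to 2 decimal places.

S₂/S₁ = (A₂/A₁)^z = 114^0.23
ln(S₂/S₁) = 0.23 × ln 114 = 0.23 × 4.7362 = 1.0893
S₂/S₁ = e^1.0893 ≈ 2.972

2.97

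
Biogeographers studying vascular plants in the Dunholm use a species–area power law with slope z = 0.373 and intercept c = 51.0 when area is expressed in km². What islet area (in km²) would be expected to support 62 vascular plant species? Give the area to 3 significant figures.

62 = 51 × A^0.373  ⇒  A^0.373 = 62/51 = 1.216
ln A = ln(1.216) / 0.373 = 0.1953 / 0.373 = 0.5236
A = e^0.5236 ≈ 1.688 km²

1.69 km²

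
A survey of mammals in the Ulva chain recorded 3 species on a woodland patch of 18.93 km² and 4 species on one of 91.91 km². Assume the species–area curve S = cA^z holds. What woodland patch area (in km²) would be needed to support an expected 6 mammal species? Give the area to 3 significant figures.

852 km²

z = ln(4/3) / ln(91.91/18.93) = 0.2877 / 1.5801 = 0.1821
c = 3 / 18.93^0.1821 = 3 / 1.708 = 1.756
A = (6/1.756)^(1/0.1821) ⇒ ln A = ln(3.416)/0.1821 = 6.7478
A = e^6.7478 ≈ 852.2 km²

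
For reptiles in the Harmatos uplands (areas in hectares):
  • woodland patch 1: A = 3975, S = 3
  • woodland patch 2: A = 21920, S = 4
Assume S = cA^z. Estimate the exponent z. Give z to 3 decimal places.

Taking logs: ln S = ln c + z ln A, so z = (ln S₂ − ln S₁)/(ln A₂ − ln A₁).
z = ln(4/3) / ln(21920/3975) = ln(1.333) / ln(5.514) = 0.2877 / 1.7074 = 0.1685

0.168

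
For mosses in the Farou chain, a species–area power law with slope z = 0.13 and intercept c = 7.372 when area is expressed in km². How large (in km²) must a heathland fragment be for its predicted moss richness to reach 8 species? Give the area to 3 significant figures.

8 = 7.372 × A^0.13  ⇒  A^0.13 = 8/7.372 = 1.085
ln A = ln(1.085) / 0.13 = 0.0818 / 0.13 = 0.6289
A = e^0.6289 ≈ 1.875 km²

1.88 km²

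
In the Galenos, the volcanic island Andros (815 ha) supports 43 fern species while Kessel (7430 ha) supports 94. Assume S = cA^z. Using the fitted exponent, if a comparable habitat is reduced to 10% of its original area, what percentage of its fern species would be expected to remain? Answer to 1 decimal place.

z = ln(94/43) / ln(7430/815) = 0.7821 / 2.2101 = 0.3539
S_new/S_old = (A_new/A_old)^z = 0.1^0.3539 = exp(0.3539 × -2.3026) = 0.4427

44.3%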